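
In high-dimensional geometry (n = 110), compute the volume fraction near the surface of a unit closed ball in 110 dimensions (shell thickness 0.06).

1 - (1-0.06)^110 ≈ 0.998893 ≈ 99.89%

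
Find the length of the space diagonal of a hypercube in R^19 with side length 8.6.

||(8.6,8.6,...,8.6)|| = √(19)·8.6 ≈ 37.4865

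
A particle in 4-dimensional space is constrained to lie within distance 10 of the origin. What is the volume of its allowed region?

V = 5000·π^2 ≈ 49348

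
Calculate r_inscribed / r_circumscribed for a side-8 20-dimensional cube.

Ratio = (s/2)/(s√20/2) = 20^(-1/2) ≈ 0.223607.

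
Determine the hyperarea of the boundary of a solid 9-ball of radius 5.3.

S_9(5.3) = 2·π^(9/2)·(5.3)^8 / Γ(9/2) ≈ 1.84828e+07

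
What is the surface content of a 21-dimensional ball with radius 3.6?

S = n·V_n(r)/r = 21·V_21(3.6)/3.6 (volume-to-surface relation), giving 3.91577e+10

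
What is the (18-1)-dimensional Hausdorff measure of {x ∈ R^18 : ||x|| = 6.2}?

S_18(6.2) = 2·π^(18/2)·(6.2)^17 / Γ(18/2) ≈ 4.37036e+13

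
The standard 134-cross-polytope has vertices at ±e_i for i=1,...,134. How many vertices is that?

The 134-dimensional cross-polytope has 2n = 2·134 = 268 vertices.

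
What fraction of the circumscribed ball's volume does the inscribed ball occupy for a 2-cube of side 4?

V_in / V_out = (r_in/r_out)^2 = (1/√2)^2 = 2^(-2/2) ≈ 0.5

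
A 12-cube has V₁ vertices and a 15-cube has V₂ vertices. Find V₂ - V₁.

V₁ = 2^12 = 4096. V₂ = 2^15 = 32768. V₂ - V₁ = 28672.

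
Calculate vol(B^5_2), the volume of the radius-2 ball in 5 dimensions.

V = 256·π^2/15 ≈ 168.441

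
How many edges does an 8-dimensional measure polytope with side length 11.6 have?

An n-cube has n·2^(n-1) edges. With n = 8: 8·128 = 1024.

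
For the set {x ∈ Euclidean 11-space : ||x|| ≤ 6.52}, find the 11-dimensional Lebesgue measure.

The n-ball volume is π^(n/2)·r^n/Γ(n/2+1). With n=11, r=6.52: V ≈ 1.70541e+09.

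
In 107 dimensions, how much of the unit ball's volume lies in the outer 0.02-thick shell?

1 - (1-0.02)^107 ≈ 0.88487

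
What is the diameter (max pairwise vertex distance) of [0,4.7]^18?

Diagonal = √18 · 4.7 ≈ 19.9404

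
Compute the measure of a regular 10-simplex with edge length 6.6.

V = (6.6^10 / 10!) · √((10+1) / 2^10) ≈ 4.47943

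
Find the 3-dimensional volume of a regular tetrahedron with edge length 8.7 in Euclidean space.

Volume = (√2/12) · 8.7³ = 77.6053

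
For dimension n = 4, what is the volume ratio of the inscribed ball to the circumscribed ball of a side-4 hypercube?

V_in/V_out = n^(-n/2) = 4^(-4/2) ≈ 0.0625.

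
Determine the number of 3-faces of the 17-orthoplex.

f_3(17-orthoplex) = 2^4 · (17 choose 4) = 38080.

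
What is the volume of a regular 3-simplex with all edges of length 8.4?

Volume = (√2/12) · 8.4³ = 69.8508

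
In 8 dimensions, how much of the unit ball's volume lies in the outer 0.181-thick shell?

1 - (1-0.181)^8 ≈ 0.797572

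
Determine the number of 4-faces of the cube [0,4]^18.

Number of 4-faces = C(18,4) · 2^(18-4) = 3060 · 16384 = 50135040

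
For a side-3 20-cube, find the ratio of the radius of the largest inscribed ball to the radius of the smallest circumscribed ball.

r_in = 3/2 (half the side); r_out = 3√20/2 (half the diagonal). Ratio = 1/√20 ≈ 0.223607.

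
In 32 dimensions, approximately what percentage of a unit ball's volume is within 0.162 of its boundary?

1 - (1-0.162)^32 ≈ 0.996502 ≈ 99.65%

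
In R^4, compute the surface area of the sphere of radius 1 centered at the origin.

The surface area of an n-ball is 2π^(n/2) r^(n-1) / Γ(n/2). For n=4, r=1: 2·π^2 ≈ 19.7392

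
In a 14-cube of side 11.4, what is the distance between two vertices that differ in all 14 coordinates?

||(11.4,11.4,...,11.4)|| = √(14)·11.4 ≈ 42.6549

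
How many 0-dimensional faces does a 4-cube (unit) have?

f_0(4-cube) = (4 choose 0) · 2^4 = 16.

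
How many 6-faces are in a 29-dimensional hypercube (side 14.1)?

An n-cube has C(n,k)·2^(n-k) k-faces. Here C(29,6)·2^23 = 475020·8388608 = 3984756572160.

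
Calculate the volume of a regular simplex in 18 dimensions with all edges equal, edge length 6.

For a regular n-simplex with edge a, V = (a^n / n!)·√((n+1)/2^n). With a=6, n=18: V ≈ 0.000135048.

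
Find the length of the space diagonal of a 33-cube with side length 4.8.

The space diagonal of an n-cube of side s is s√n. Here 4.8·√33 ≈ 27.5739.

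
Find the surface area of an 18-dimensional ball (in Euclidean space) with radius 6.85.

S_18(6.85) = 2·π^(18/2)·(6.85)^17 / Γ(18/2) ≈ 2.38012e+14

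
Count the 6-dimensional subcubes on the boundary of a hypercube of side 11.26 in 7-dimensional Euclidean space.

An n-cube has C(n,k)·2^(n-k) k-faces. Here C(7,6)·2^1 = 7·2 = 14.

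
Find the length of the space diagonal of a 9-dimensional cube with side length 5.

||(5,5,...,5)|| = √(9)·5 = 15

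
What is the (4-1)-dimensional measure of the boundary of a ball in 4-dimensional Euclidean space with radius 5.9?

S = n·V_n(r)/r = 4·V_4(5.9)/5.9 (volume-to-surface relation), giving 4054.02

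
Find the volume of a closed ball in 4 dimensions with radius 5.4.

V_4(5.4) = π^(4/2) · (5.4)^4 / Γ(4/2 + 1) ≈ 4196.09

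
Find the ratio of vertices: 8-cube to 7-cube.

The 8-cube has 2^8 = 256 vertices. The 7-cube has 2^7 = 128 vertices. Ratio: 256/128 = 2.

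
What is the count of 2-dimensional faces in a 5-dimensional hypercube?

Number of 2-faces = C(5,2) · 2^(5-2) = 10 · 8 = 80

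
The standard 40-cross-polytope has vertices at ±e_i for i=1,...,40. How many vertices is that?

An n-cross-polytope has 2n vertices; here n = 40, giving 80.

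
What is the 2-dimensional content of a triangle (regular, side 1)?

Area = (√3/4) · 1² = 0.433013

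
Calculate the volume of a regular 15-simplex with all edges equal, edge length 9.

V = (9^15 / 15!) · √((15+1) / 2^15) ≈ 3.47915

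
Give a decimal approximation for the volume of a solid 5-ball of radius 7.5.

The n-ball volume is π^(n/2)·r^n/Γ(n/2+1). With n=5, r=7.5: V = 50625·π^2/4 ≈ 124912.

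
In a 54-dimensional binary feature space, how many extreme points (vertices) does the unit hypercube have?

Number of vertices = 2^54 = 18014398509481984.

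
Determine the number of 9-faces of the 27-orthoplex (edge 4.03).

Each 9-face is the convex hull of 10 vertices, one chosen as ±e_i from each of 10 distinct axes: 2^10·C(27,10) = 8638755840.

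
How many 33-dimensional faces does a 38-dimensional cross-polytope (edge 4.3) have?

Each 33-face is the convex hull of 34 vertices, one chosen as ±e_i from each of 34 distinct axes: 2^34·C(38,34) = 1268132043816960.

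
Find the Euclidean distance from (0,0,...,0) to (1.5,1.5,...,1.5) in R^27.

The space diagonal of an n-cube of side s is s√n. Here 1.5·√27 ≈ 7.79423.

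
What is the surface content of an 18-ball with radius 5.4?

|∂B_18(5.4)| ≈ 4.174e+12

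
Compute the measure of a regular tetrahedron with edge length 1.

Volume = (√2/12) · 1³ = 0.117851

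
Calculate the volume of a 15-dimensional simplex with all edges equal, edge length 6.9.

Volume = 6.9^15 · √(16/2^15) / 15! ≈ 0.0646505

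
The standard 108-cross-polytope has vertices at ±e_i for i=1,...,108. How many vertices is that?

Number of vertices = 2n = 216.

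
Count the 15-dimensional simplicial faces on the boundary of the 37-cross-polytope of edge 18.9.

f_15(37-orthoplex) = 2^16 · (37 choose 16) = 843826768773120.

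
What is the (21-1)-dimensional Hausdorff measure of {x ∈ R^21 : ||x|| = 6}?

The surface area of an n-ball is 2π^(n/2) r^(n-1) / Γ(n/2). For n=21, r=6: 92442129447518208·π^10/8083075 ≈ 1.07101e+15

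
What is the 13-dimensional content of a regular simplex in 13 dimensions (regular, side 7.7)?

V = (7.7^13 / 13!) · √((13+1) / 2^13) ≈ 2.22059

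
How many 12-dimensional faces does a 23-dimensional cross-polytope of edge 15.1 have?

f_12(23-orthoplex) = 2^13 · (23 choose 13) = 9372188672.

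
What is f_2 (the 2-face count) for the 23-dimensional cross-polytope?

f_2(23-orthoplex) = 2^3 · (23 choose 3) = 14168.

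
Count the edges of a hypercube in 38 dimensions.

Number of 1-faces = C(38,1)·2^(38-1) = 38·137438953472 = 5222680231936.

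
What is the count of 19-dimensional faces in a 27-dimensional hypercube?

Choose 19 of 27 axes to span the face (C(27,19) = 2220075 ways), then fix each of the remaining 8 coordinates at one of its two extreme values (2^8 = 256 ways): 2220075·256 = 568339200.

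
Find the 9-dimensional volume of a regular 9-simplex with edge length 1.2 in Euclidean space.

V_9 = √(10) · 1.2^9 / (9! · 2^(9/2)) ≈ 1.98716e-06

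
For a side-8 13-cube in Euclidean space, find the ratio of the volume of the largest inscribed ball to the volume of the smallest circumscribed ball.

The radii are 8/2 and 8√13/2, so the volume ratio is (1/√13)^13 = 13^{-13/2} ≈ 5.74603e-08.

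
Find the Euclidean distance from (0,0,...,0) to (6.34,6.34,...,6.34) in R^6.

||(6.34,6.34,...,6.34)|| = √(6)·6.34 ≈ 15.5298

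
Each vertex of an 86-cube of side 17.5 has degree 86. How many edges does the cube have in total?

An n-cube has n·2^(n-1) edges. With n = 86: 86·38685626227668133590597632 = 3326963855579459488791396352.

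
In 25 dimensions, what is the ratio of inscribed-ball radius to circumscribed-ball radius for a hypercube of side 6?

For an n-cube of any side s, the inradius is s/2 and the circumradius is s√n/2, so the ratio is 1/√25 ≈ 0.2.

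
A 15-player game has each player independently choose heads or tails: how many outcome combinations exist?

The 15-cube has 2^15 = 32768 vertices.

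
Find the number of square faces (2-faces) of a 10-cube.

An n-cube has C(n,k)·2^(n-k) k-faces. Here C(10,2)·2^8 = 45·256 = 11520.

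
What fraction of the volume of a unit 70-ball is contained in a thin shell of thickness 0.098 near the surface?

Shell fraction = 1 - (1-0.098)^70 ≈ 0.999268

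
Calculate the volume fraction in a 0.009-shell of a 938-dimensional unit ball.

Shell fraction = 1 - (1-0.009)^938 ≈ 0.999792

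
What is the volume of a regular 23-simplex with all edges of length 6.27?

For a regular n-simplex with edge a, V = (a^n / n!)·√((n+1)/2^n). With a=6.27, n=23: V ≈ 1.42207e-07.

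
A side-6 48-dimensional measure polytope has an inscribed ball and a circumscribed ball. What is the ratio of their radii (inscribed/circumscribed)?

r_in / r_out = (6/2) / (6√48/2) = 1/√48 ≈ 0.144338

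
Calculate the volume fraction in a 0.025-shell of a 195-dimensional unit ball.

Shell fraction = 1 - (1-0.025)^195 ≈ 0.992824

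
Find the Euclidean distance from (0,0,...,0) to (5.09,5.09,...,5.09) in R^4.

Diagonal = √4 · 5.09 = 10.18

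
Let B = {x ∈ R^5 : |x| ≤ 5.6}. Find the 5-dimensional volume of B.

V_5(5.6) = π^(5/2) · (5.6)^5 / Γ(5/2 + 1) ≈ 28989.4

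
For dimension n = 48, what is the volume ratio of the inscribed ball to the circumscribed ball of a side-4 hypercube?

Volume scales as r^n, and r_in/r_out = 1/√48, giving (1/√48)^48 ≈ 4.469e-41.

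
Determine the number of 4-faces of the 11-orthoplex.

Number of 4-faces = 2^(4+1) · C(11,4+1) = 32 · 462 = 14784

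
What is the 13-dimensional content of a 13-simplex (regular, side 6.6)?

Volume = 6.6^13 · √(14/2^13) / 13! ≈ 0.299337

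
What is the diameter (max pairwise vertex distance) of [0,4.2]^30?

Diagonal = √30 · 4.2 ≈ 23.0043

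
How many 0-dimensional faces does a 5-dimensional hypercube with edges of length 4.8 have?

f_0(5-cube) = (5 choose 0) · 2^5 = 32.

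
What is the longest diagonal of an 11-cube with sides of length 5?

The space diagonal of an n-cube of side s is s√n. Here 5·√11 ≈ 16.5831.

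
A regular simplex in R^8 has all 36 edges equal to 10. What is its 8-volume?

V = (10^8 / 8!) · √((8+1) / 2^8) ≈ 465.03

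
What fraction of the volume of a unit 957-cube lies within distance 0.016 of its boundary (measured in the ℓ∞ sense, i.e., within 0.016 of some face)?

The inner cube has side 1-2·0.016 = 0.968 and volume (0.968)^957 ≈ 3.039e-14, so the shell holds 1 - 3.039e-14 of the volume.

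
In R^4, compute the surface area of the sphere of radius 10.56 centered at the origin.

S_4(10.56) = 2·π^(4/2)·(10.56)^3 / Γ(4/2) ≈ 23244.6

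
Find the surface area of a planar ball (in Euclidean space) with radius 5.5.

The surface area of an n-ball is 2π^(n/2) r^(n-1) / Γ(n/2). For n=2, r=5.5: 2πr = 2π·5.5 ≈ 34.5575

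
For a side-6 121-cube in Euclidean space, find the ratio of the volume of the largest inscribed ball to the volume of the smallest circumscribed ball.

V_in / V_out = (r_in/r_out)^121 = (1/√121)^121 = 121^(-121/2) ≈ 9.80585e-127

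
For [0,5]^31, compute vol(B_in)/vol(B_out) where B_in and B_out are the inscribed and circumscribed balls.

The radii are 5/2 and 5√31/2, so the volume ratio is (1/√31)^31 = 31^{-31/2} ≈ 7.65409e-24.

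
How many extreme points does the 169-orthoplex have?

Number of vertices = 2n = 338.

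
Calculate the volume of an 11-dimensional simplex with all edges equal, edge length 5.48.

V_11 = √(12) · 5.48^11 / (11! · 2^(11/2)) ≈ 0.256659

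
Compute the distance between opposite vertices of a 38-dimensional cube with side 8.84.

d = √(8.84² + 8.84² + ... + 8.84²) [38 terms] = √(38·8.84²) = 8.84√38 ≈ 54.4934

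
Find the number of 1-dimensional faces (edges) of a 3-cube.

Number of 1-faces = C(3,1)·2^(3-1) = 3·4 = 12.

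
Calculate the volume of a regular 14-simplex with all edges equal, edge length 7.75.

For a regular n-simplex with edge a, V = (a^n / n!)·√((n+1)/2^n). With a=7.75, n=14: V ≈ 0.978704.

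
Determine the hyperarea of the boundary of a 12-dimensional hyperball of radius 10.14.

|∂B_12(10.14)| ≈ 1.86709e+12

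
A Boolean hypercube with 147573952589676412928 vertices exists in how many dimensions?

The n-cube has 2^n vertices, and 147573952589676412928 = 2^67, so n = 67.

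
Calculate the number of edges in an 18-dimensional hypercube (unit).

The 18-cube has n·2^(n-1) = 18·2^17 = 18·131072 = 2359296 edges.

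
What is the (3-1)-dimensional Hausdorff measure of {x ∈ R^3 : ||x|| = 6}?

S_3(6) = 2·π^(3/2)·(6)^2 / Γ(3/2) = 4πr² = 4π·(6)² ≈ 452.389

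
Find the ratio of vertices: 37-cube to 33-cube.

The 37-cube has 2^37 = 137438953472 vertices. The 33-cube has 2^33 = 8589934592 vertices. Ratio: 137438953472/8589934592 = 16.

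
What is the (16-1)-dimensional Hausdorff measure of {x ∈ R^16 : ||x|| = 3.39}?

|∂B_16(3.39)| ≈ 3.37904e+08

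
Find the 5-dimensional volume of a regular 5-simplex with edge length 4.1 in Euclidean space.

Volume = 4.1^5 · √(6/2^5) / 5! ≈ 4.1806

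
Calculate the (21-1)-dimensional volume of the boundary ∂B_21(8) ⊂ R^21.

S = n·V_n(r)/r = 21·V_21(8)/8 (volume-to-surface relation), giving 2361183241434822606848·π^10/654729075 ≈ 3.37728e+17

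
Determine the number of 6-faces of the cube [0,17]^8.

An n-cube has C(n,k)·2^(n-k) k-faces. Here C(8,6)·2^2 = 28·4 = 112.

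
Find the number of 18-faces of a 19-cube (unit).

f_18(19-cube) = (19 choose 18) · 2^1 = 38.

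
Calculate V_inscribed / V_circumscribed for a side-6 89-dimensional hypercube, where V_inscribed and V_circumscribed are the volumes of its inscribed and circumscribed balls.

Volume scales as r^n, and r_in/r_out = 1/√89, giving (1/√89)^89 ≈ 1.78708e-87.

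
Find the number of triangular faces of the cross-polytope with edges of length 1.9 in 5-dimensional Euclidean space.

f_2(5-orthoplex) = 2^3 · (5 choose 3) = 80.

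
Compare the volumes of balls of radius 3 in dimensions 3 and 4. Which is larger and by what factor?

V_3(3) ≈ 113.097, V_4(3) ≈ 399.719. The 4-ball is larger by a factor of 3.534.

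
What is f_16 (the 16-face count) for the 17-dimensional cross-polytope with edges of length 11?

An n-cross-polytope has 2^(k+1)·C(n,k+1) k-faces. Here 2^17·C(17,17) = 131072·1 = 131072.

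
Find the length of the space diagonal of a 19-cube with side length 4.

The space diagonal of an n-cube of side s is s√n. Here 4·√19 ≈ 17.4356.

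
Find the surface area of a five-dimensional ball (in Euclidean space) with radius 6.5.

|∂B_5(6.5)| = 28561·π^2/6 ≈ 46981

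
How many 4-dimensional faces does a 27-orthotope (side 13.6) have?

Number of 4-faces = C(27,4) · 2^(27-4) = 17550 · 8388608 = 147220070400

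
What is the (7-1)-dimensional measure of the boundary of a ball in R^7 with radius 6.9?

S_7(6.9) = 2·π^(7/2)·(6.9)^6 / Γ(7/2) ≈ 3.56922e+06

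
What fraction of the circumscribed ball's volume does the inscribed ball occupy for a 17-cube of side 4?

Volume scales as r^n, and r_in/r_out = 1/√17, giving (1/√17)^17 ≈ 3.47684e-11.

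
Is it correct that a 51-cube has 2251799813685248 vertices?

True. The 51-cube has 2^51 = 2251799813685248 vertices.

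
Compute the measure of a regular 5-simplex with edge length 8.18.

V_5 = √(6) · 8.18^5 / (5! · 2^(5/2)) ≈ 132.156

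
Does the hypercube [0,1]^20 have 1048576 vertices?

True. The 20-cube has 2^20 = 1048576 vertices.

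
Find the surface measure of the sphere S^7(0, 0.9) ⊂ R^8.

S_8(0.9) = 2·π^(8/2)·(0.9)^7 / Γ(8/2) ≈ 15.5302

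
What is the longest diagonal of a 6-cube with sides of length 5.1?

||(5.1,5.1,...,5.1)|| = √(6)·5.1 ≈ 12.4924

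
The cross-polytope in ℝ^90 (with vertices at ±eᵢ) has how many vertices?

The vertices are ±e_1, ..., ±e_90, so there are 2·90 = 180.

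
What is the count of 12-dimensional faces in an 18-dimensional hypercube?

Number of 12-faces = C(18,12) · 2^(18-12) = 18564 · 64 = 1188096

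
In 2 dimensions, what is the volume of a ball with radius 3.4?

Volume = π^{2/2}·(3.4)^2/Γ(2) ≈ 36.3168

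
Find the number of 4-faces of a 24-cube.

Choose 4 of 24 axes to span the face (C(24,4) = 10626 ways), then fix each of the remaining 20 coordinates at one of its two extreme values (2^20 = 1048576 ways): 10626·1048576 = 11142168576.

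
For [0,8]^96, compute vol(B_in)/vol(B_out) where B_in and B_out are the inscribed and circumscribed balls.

The radii are 8/2 and 8√96/2, so the volume ratio is (1/√96)^96 = 96^{-96/2} ≈ 7.09546e-96.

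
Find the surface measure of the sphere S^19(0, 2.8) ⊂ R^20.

S_20(2.8) = 2·π^(20/2)·(2.8)^19 / Γ(20/2) ≈ 1.61722e+08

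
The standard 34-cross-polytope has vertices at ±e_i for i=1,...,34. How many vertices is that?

The 34-dimensional cross-polytope has 2n = 2·34 = 68 vertices.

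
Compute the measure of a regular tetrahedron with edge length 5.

Volume = (√2/12) · 5³ = 14.7314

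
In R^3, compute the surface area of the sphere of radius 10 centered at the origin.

The surface area of an n-ball is 2π^(n/2) r^(n-1) / Γ(n/2). For n=3, r=10: 4πr² = 4π·(10)² ≈ 1256.64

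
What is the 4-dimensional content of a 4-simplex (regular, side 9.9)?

V_4 = √(5) · 9.9^4 / (4! · 2^(4/2)) ≈ 223.746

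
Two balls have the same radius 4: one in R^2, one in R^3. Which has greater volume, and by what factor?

V_2(4) ≈ 50.2655, V_3(4) ≈ 268.083. The 3-ball is larger by a factor of 5.333.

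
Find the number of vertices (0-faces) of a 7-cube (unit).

An n-cube has C(n,k)·2^(n-k) k-faces. Here C(7,0)·2^7 = 1·128 = 128.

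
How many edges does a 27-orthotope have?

Number of 1-faces = C(27,1)·2^(27-1) = 27·67108864 = 1811939328.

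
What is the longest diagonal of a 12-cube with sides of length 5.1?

Diagonal = √12 · 5.1 ≈ 17.6669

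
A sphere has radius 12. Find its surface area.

The surface area of an n-ball is 2π^(n/2) r^(n-1) / Γ(n/2). For n=3, r=12: 4πr² = 4π·(12)² ≈ 1809.56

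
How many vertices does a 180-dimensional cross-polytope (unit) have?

An n-cross-polytope has 2n vertices; here n = 180, giving 360.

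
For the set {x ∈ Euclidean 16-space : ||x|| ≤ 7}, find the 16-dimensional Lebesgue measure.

Volume = π^{16/2}·(7)^16/Γ(9) = 4747561509943·π^8/5760 ≈ 7.82073e+12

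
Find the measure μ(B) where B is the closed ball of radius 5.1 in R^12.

The n-ball volume is π^(n/2)·r^n/Γ(n/2+1). With n=12, r=5.1: V ≈ 4.13437e+08.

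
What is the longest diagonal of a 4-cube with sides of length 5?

The space diagonal of an n-cube of side s is s√n. Here 5·√4 = 10.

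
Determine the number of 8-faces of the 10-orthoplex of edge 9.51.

An n-cross-polytope has 2^(k+1)·C(n,k+1) k-faces. Here 2^9·C(10,9) = 512·10 = 5120.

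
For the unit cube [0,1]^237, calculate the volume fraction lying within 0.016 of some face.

Shell fraction = 1 - (1-0.032)^237 ≈ 0.999551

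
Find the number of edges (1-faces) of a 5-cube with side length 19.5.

Choose 1 of 5 axes to span the face (C(5,1) = 5 ways), then fix each of the remaining 4 coordinates at one of its two extreme values (2^4 = 16 ways): 5·16 = 80.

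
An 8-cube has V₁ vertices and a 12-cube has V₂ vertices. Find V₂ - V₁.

V₁ = 2^8 = 256. V₂ = 2^12 = 4096. V₂ - V₁ = 3840.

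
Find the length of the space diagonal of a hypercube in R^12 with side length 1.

||(1,1,...,1)|| = √(12)·1 ≈ 3.4641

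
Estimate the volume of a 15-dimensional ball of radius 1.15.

Volume = π^{15/2}·(1.15)^15/Γ(17/2) ≈ 3.10383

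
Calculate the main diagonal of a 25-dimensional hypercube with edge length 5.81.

The space diagonal of an n-cube of side s is s√n. Here 5.81·√25 = 29.05.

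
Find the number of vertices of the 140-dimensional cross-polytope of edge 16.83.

Number of vertices = 2n = 280.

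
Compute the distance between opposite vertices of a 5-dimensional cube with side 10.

Diagonal = √5 · 10 ≈ 22.3607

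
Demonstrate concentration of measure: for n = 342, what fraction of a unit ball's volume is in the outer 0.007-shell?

1 - (1-0.007)^342 ≈ 0.909501 ≈ 90.95%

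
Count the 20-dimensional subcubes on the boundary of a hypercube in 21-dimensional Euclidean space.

Number of 20-faces = C(21,20) · 2^(21-20) = 21 · 2 = 42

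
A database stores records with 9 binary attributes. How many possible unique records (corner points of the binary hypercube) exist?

The 9-cube has 2^9 = 512 vertices.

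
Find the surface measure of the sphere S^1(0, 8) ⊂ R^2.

The surface area of an n-ball is 2π^(n/2) r^(n-1) / Γ(n/2). For n=2, r=8: 2πr = 2π·8 ≈ 50.2655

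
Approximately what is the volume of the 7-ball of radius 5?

The n-ball volume is π^(n/2)·r^n/Γ(n/2+1). With n=7, r=5: V = 250000·π^3/21 ≈ 369122.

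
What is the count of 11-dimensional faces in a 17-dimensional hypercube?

Number of 11-faces = C(17,11) · 2^(17-11) = 12376 · 64 = 792064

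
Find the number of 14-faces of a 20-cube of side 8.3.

An n-cube has C(n,k)·2^(n-k) k-faces. Here C(20,14)·2^6 = 38760·64 = 2480640.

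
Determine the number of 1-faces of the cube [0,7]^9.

An n-cube has C(n,k)·2^(n-k) k-faces. Here C(9,1)·2^8 = 9·256 = 2304.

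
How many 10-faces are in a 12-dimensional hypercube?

Choose 10 of 12 axes to span the face (C(12,10) = 66 ways), then fix each of the remaining 2 coordinates at one of its two extreme values (2^2 = 4 ways): 66·4 = 264.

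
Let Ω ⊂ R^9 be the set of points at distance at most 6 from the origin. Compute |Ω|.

The n-ball volume is π^(n/2)·r^n/Γ(n/2+1). With n=9, r=6: V = 11943936·π^4/35 ≈ 3.32414e+07.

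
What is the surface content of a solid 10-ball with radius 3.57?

The surface area of an n-ball is 2π^(n/2) r^(n-1) / Γ(n/2). For n=10, r=3.57: 2.40205e+06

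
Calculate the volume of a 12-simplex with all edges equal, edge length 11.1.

Volume = 11.1^12 · √(13/2^12) / 12! ≈ 411.463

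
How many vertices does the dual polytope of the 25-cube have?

An n-cross-polytope has 2n vertices; here n = 25, giving 50.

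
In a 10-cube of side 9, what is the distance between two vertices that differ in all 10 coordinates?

||(9,9,...,9)|| = √(10)·9 ≈ 28.4605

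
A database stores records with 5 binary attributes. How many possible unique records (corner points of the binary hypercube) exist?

An n-cube has 2^n vertices; for n = 5 that is 2^5 = 32.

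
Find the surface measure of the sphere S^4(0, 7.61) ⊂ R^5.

S = n·V_n(r)/r = 5·V_5(7.61)/7.61 (volume-to-surface relation), giving 88268.8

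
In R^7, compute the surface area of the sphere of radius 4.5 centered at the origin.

The surface area of an n-ball is 2π^(n/2) r^(n-1) / Γ(n/2). For n=7, r=4.5: 177147·π^3/20 ≈ 274633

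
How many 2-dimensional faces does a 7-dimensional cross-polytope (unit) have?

An n-cross-polytope has 2^(k+1)·C(n,k+1) k-faces. Here 2^3·C(7,3) = 8·35 = 280.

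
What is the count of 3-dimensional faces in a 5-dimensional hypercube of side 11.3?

Choose 3 of 5 axes to span the face (C(5,3) = 10 ways), then fix each of the remaining 2 coordinates at one of its two extreme values (2^2 = 4 ways): 10·4 = 40.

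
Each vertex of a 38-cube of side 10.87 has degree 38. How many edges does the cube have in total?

The 38-cube has n·2^(n-1) = 38·2^37 = 38·137438953472 = 5222680231936 edges.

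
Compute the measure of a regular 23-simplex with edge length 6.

Volume = 6^23 · √(24/2^23) / 23! ≈ 5.16708e-08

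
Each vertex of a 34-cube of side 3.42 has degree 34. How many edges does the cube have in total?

The 34-cube has n·2^(n-1) = 34·2^33 = 34·8589934592 = 292057776128 edges.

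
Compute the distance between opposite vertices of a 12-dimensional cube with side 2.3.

The space diagonal of an n-cube of side s is s√n. Here 2.3·√12 ≈ 7.96743.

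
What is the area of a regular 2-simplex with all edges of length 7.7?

Area = (√3/4) · 7.7² = 25.6733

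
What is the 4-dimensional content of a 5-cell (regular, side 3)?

Volume = 3^4 · √(5/2^4) / 4! ≈ 1.88668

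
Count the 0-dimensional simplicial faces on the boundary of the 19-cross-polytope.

Each 0-face is the convex hull of 1 vertex, one chosen as ±e_i from each of 1 distinct axis: 2^1·C(19,1) = 38.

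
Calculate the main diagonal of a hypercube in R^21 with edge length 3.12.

||(3.12,3.12,...,3.12)|| = √(21)·3.12 ≈ 14.2976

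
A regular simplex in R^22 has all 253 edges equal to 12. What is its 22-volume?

V_22 = √(23) · 12^22 / (22! · 2^(22/2)) ≈ 1.15015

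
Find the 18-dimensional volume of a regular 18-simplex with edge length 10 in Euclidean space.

V = (10^18 / 18!) · √((18+1) / 2^18) ≈ 1.32974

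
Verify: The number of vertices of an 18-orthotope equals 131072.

False. The 18-cube has 2^18 = 262144 vertices.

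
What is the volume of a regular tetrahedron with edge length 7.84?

Volume = (√2/12) · 7.84³ = 56.7913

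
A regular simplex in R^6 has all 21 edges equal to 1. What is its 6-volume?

V = (1^6 / 6!) · √((6+1) / 2^6) ≈ 0.000459332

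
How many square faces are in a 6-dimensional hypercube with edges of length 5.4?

Number of 2-faces = C(6,2) · 2^(6-2) = 15 · 16 = 240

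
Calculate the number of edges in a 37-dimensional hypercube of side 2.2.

An n-cube has n·2^(n-1) edges. With n = 37: 37·68719476736 = 2542620639232.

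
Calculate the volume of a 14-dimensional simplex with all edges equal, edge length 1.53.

V = (1.53^14 / 14!) · √((14+1) / 2^14) ≈ 1.33693e-10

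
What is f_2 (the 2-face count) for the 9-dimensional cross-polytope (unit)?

Number of 2-faces = 2^(2+1) · C(9,2+1) = 8 · 84 = 672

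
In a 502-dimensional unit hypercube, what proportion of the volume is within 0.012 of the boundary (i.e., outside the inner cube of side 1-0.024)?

The inner cube has side 1-2·0.012 = 0.976 and volume (0.976)^502 ≈ 5.056e-06, so the shell holds 0.999995 of the volume.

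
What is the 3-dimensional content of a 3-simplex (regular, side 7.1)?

Volume = (√2/12) · 7.1³ = 42.1802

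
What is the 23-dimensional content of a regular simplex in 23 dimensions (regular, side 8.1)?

V_23 = √(24) · 8.1^23 / (23! · 2^(23/2)) ≈ 5.13951e-05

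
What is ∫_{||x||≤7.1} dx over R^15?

Volume = π^{15/2}·(7.1)^15/Γ(17/2) ≈ 2.24029e+12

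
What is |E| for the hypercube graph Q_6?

Each of the 2^6 = 64 vertices has degree 6; total edges = 6·2^6/2 = 192.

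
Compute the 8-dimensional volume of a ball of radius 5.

V = 390625·π^4/24 ≈ 1.58543e+06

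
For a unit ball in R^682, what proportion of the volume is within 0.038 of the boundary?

V(inner)/V(outer) = ((1-0.038)/1)^682 ≈ 3.353e-12, so the shell fraction is 1 - 3.353e-12.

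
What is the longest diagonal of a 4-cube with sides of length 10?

Diagonal = √4 · 10 = 20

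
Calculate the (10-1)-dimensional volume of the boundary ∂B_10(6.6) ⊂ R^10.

|∂B_10(6.6)| ≈ 6.05987e+08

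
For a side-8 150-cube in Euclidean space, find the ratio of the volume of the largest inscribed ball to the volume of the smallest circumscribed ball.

The radii are 8/2 and 8√150/2, so the volume ratio is (1/√150)^150 = 150^{-150/2} ≈ 6.21091e-164.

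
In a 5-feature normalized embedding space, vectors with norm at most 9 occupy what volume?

V_5(9) = π^(5/2) · (9)^5 / Γ(5/2 + 1) = 157464·π^2/5 ≈ 310821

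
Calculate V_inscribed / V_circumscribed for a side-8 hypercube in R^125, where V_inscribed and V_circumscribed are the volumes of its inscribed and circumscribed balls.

V_in/V_out = n^(-n/2) = 125^(-125/2) ≈ 8.77252e-132.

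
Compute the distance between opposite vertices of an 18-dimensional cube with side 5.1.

The space diagonal of an n-cube of side s is s√n. Here 5.1·√18 ≈ 21.6375.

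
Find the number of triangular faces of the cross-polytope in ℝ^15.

Each 2-face is the convex hull of 3 vertices, one chosen as ±e_i from each of 3 distinct axes: 2^3·C(15,3) = 3640.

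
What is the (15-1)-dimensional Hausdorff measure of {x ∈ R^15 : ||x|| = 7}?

S = n·V_n(r)/r = 15·V_15(7)/7 (volume-to-surface relation), giving 24803586664192·π^7/19305 ≈ 3.88055e+12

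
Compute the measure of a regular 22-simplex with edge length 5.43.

For a regular n-simplex with edge a, V = (a^n / n!)·√((n+1)/2^n). With a=5.43, n=22: V ≈ 3.05045e-08.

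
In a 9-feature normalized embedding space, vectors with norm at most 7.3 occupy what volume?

Volume = π^{9/2}·(7.3)^9/Γ(11/2) ≈ 1.94188e+08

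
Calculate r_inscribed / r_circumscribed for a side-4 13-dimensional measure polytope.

r_in = 4/2 (half the side); r_out = 4√13/2 (half the diagonal). Ratio = 1/√13 ≈ 0.27735.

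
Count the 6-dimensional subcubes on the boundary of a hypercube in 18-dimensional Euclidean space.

An n-cube has C(n,k)·2^(n-k) k-faces. Here C(18,6)·2^12 = 18564·4096 = 76038144.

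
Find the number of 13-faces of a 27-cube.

Choose 13 of 27 axes to span the face (C(27,13) = 20058300 ways), then fix each of the remaining 14 coordinates at one of its two extreme values (2^14 = 16384 ways): 20058300·16384 = 328635187200.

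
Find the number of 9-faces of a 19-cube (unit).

f_9(19-cube) = (19 choose 9) · 2^10 = 94595072.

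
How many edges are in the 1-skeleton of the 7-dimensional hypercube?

Each of the 2^7 = 128 vertices has degree 7; total edges = 7·2^7/2 = 448.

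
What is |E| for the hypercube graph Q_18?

The 18-cube has n·2^(n-1) = 18·2^17 = 18·131072 = 2359296 edges.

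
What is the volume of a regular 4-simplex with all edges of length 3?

V_4 = √(5) · 3^4 / (4! · 2^(4/2)) ≈ 1.88668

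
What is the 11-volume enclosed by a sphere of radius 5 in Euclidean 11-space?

Volume = π^{11/2}·(5)^11/Γ(13/2) = 625000000·π^5/2079 ≈ 9.19973e+07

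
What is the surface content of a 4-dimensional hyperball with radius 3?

S_4(3) = 2·π^(4/2)·(3)^3 / Γ(4/2) = 54·π^2 ≈ 532.959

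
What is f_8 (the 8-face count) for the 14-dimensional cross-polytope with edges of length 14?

Each 8-face is the convex hull of 9 vertices, one chosen as ±e_i from each of 9 distinct axes: 2^9·C(14,9) = 1025024.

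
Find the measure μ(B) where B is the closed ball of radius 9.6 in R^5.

V_5(9.6) = π^(5/2) · (9.6)^5 / Γ(5/2 + 1) ≈ 429195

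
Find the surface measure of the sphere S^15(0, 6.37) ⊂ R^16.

The surface area of an n-ball is 2π^(n/2) r^(n-1) / Γ(n/2). For n=16, r=6.37: 4.344e+12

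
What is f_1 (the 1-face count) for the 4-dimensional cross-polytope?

Number of 1-faces = 2^(1+1) · C(4,1+1) = 4 · 6 = 24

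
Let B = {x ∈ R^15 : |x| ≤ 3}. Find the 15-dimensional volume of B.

The n-ball volume is π^(n/2)·r^n/Γ(n/2+1). With n=15, r=3: V = 45349632·π^7/25025 ≈ 5.47329e+06.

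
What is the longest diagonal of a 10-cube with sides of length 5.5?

||(5.5,5.5,...,5.5)|| = √(10)·5.5 ≈ 17.3925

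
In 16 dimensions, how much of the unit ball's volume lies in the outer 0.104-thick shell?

Shell fraction = 1 - (1-0.104)^16 ≈ 0.827445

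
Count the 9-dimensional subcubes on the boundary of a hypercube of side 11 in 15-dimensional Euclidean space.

Choose 9 of 15 axes to span the face (C(15,9) = 5005 ways), then fix each of the remaining 6 coordinates at one of its two extreme values (2^6 = 64 ways): 5005·64 = 320320.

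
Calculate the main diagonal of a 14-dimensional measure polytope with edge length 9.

The space diagonal of an n-cube of side s is s√n. Here 9·√14 ≈ 33.6749.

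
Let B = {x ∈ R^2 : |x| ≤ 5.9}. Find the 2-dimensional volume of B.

The n-ball volume is π^(n/2)·r^n/Γ(n/2+1). With n=2, r=5.9: V ≈ 109.359.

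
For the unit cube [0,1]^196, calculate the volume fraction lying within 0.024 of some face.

Shell fraction = 1 - (1-0.048)^196 ≈ 0.999935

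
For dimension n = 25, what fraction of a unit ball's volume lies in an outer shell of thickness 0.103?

1 - (1-0.103)^25 ≈ 0.933959 ≈ 93.40%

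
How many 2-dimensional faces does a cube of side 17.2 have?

Number of 2-faces = C(3,2) · 2^(3-2) = 3 · 2 = 6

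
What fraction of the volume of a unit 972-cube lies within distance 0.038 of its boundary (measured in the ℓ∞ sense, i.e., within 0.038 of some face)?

1 - (1 - 2·0.038)^972 = 1 - 0.924^972 ≈ 1 - 4.297e-34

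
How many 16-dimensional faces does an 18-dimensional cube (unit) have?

Choose 16 of 18 axes to span the face (C(18,16) = 153 ways), then fix each of the remaining 2 coordinates at one of its two extreme values (2^2 = 4 ways): 153·4 = 612.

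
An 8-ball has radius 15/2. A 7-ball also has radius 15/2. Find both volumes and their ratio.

V_8(7.5) ≈ 4.0633e+07. V_7(7.5) ≈ 6.3068e+06. Ratio V_8/V_7 ≈ 6.443.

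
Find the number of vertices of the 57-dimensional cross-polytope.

Number of vertices = 2n = 114.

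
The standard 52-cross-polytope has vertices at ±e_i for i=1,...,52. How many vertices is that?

Number of vertices = 2n = 104.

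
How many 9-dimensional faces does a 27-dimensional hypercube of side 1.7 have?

Choose 9 of 27 axes to span the face (C(27,9) = 4686825 ways), then fix each of the remaining 18 coordinates at one of its two extreme values (2^18 = 262144 ways): 4686825·262144 = 1228623052800.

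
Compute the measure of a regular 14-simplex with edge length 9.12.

V = (9.12^14 / 14!) · √((14+1) / 2^14) ≈ 9.55774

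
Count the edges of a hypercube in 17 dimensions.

Number of 1-faces = C(17,1)·2^(17-1) = 17·65536 = 1114112.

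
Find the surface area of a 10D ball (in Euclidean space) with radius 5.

|∂B_10(5)| = 1953125·π^5/12 ≈ 4.98079e+07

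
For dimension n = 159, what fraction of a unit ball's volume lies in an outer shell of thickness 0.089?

1 - (1-0.089)^159 ≈ 0.999999634 ≈ 99.999963%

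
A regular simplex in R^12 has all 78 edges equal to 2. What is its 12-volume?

V_12 = √(13) · 2^12 / (12! · 2^(12/2)) ≈ 4.81742e-07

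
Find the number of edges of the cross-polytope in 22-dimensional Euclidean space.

An n-cross-polytope has 2^(k+1)·C(n,k+1) k-faces. Here 2^2·C(22,2) = 4·231 = 924.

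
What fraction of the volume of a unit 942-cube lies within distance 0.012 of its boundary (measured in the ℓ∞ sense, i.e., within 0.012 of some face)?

Shell fraction = 1 - (1-0.024)^942 ≈ 1 - 1.153e-10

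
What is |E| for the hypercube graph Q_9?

Each of the 2^9 = 512 vertices has degree 9; total edges = 9·2^9/2 = 2304.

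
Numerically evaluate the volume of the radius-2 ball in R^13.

V_13(2) = π^(13/2) · (2)^13 / Γ(13/2 + 1) = 1048576·π^6/135135 ≈ 7459.87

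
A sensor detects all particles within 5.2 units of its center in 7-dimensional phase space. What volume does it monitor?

The n-ball volume is π^(n/2)·r^n/Γ(n/2+1). With n=7, r=5.2: V ≈ 485740.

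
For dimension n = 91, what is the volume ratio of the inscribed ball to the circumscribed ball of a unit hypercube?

The radii are 1/2 and 1√91/2, so the volume ratio is (1/√91)^91 = 91^{-91/2} ≈ 7.30494e-90.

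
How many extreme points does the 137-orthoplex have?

The 137-dimensional cross-polytope has 2n = 2·137 = 274 vertices.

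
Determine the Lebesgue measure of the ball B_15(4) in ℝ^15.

The n-ball volume is π^(n/2)·r^n/Γ(n/2+1). With n=15, r=4: V = 274877906944·π^7/2027025 ≈ 4.09572e+08.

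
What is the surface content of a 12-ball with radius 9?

The surface area of an n-ball is 2π^(n/2) r^(n-1) / Γ(n/2). For n=12, r=9: 10460353203·π^6/20 ≈ 5.02824e+11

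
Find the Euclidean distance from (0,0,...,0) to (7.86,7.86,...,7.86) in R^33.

The space diagonal of an n-cube of side s is s√n. Here 7.86·√33 ≈ 45.1523.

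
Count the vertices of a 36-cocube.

The vertices are ±e_1, ..., ±e_36, so there are 2·36 = 72.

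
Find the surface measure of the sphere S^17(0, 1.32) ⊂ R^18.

|∂B_18(1.32)| ≈ 165.812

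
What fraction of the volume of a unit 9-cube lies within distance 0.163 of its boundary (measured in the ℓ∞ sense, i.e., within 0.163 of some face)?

The inner cube has side 1-2·0.163 = 0.674 and volume (0.674)^9 ≈ 0.0287, so the shell holds 0.971296 of the volume.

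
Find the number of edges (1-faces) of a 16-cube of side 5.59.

Choose 1 of 16 axes to span the face (C(16,1) = 16 ways), then fix each of the remaining 15 coordinates at one of its two extreme values (2^15 = 32768 ways): 16·32768 = 524288.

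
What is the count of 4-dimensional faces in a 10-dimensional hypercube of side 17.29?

An n-cube has C(n,k)·2^(n-k) k-faces. Here C(10,4)·2^6 = 210·64 = 13440.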